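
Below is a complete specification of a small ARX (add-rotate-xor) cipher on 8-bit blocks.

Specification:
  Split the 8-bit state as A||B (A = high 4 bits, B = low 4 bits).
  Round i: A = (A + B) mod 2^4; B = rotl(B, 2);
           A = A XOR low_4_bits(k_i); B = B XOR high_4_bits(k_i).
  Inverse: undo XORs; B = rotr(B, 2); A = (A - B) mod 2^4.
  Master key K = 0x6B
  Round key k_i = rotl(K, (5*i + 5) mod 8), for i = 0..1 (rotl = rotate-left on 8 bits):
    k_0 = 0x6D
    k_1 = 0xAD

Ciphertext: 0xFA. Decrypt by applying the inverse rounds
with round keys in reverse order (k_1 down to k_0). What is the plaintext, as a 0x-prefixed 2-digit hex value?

s_0 = ciphertext = 0xFA
s_1 = InvRound(s_0, k_1) = 0x20
s_2 = InvRound(s_1, k_0) = 0x69

0x69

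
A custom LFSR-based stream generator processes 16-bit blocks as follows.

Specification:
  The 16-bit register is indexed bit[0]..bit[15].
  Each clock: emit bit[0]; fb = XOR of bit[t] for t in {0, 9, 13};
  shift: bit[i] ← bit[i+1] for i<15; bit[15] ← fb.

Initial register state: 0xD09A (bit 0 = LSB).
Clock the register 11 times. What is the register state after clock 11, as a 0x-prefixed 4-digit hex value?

0x0A9A

reg_0 = 0xD09A
clock 1: out=0, reg = 0x684D
clock 2: out=1, reg = 0x3426
clock 3: out=0, reg = 0x9A13
clock 4: out=1, reg = 0x4D09
clock 5: out=1, reg = 0xA684
clock 6: out=0, reg = 0x5342
clock 7: out=0, reg = 0xA9A1
clock 8: out=1, reg = 0x54D0
clock 9: out=0, reg = 0x2A68
clock 10: out=0, reg = 0x1534
clock 11: out=0, reg = 0x0A9A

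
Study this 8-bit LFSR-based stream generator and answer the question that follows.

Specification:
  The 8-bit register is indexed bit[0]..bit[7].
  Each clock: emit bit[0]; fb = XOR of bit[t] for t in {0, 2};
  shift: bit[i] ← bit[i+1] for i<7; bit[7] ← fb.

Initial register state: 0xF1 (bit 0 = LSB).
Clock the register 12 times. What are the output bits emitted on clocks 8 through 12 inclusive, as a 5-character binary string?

11011

reg_0 = 0xF1
clock 1: out=1, reg = 0xF8
clock 2: out=0, reg = 0x7C
clock 3: out=0, reg = 0xBE
clock 4: out=0, reg = 0xDF
clock 5: out=1, reg = 0x6F
clock 6: out=1, reg = 0x37
clock 7: out=1, reg = 0x1B
clock 8: out=1, reg = 0x8D
clock 9: out=1, reg = 0x46
clock 10: out=0, reg = 0xA3
clock 11: out=1, reg = 0xD1
clock 12: out=1, reg = 0xE8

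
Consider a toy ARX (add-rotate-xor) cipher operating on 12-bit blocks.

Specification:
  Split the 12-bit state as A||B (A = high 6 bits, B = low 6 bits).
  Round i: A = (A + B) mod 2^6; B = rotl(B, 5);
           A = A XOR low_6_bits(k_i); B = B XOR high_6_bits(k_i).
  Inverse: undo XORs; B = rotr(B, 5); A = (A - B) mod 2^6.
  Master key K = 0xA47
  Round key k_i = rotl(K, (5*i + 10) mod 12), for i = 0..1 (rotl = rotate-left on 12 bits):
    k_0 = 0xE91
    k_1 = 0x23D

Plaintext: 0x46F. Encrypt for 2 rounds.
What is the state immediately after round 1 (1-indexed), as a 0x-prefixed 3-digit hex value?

0x44D

s_0 = plaintext = 0x46F
s_1 = Round(s_0, k_0) = 0x44D
s_2 = Round(s_1, k_1) = 0x8EE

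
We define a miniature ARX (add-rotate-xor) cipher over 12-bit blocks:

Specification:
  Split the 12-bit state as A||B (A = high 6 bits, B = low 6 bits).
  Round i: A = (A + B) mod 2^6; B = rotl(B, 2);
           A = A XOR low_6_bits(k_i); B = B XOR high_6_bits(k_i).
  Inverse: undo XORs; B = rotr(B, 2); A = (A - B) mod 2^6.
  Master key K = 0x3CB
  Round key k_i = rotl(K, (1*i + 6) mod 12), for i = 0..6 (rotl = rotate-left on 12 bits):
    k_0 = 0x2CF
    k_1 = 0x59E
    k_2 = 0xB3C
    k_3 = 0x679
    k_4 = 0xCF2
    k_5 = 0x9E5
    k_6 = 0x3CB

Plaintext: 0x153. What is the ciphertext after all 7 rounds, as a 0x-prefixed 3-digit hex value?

s_0 = plaintext = 0x153
s_1 = Round(s_0, k_0) = 0x5C6
s_2 = Round(s_1, k_1) = 0x0CE
s_3 = Round(s_2, k_2) = 0xB54
s_4 = Round(s_3, k_3) = 0xE08
s_5 = Round(s_4, k_4) = 0xC93
s_6 = Round(s_5, k_5) = 0x82A
s_7 = Round(s_6, k_6) = 0x065

0x065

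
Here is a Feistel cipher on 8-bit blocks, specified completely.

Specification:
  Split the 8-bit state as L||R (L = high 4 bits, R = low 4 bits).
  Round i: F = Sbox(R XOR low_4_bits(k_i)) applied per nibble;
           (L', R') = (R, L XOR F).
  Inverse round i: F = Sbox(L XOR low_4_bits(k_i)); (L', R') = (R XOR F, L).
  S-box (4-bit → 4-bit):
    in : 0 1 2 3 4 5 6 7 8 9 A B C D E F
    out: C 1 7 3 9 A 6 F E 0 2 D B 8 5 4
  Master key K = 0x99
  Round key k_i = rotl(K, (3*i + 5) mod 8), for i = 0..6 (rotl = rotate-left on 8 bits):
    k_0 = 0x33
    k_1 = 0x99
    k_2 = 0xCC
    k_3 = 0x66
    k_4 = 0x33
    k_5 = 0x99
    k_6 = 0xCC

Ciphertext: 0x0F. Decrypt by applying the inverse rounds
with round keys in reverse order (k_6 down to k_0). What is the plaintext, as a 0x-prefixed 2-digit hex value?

0xC7

s_0 = ciphertext = 0x0F
s_1 = InvRound(s_0, k_6) = 0x40
s_2 = InvRound(s_1, k_5) = 0x84
s_3 = InvRound(s_2, k_4) = 0x98
s_4 = InvRound(s_3, k_3) = 0xC9
s_5 = InvRound(s_4, k_2) = 0x5C
s_6 = InvRound(s_5, k_1) = 0x75
s_7 = InvRound(s_6, k_0) = 0xC7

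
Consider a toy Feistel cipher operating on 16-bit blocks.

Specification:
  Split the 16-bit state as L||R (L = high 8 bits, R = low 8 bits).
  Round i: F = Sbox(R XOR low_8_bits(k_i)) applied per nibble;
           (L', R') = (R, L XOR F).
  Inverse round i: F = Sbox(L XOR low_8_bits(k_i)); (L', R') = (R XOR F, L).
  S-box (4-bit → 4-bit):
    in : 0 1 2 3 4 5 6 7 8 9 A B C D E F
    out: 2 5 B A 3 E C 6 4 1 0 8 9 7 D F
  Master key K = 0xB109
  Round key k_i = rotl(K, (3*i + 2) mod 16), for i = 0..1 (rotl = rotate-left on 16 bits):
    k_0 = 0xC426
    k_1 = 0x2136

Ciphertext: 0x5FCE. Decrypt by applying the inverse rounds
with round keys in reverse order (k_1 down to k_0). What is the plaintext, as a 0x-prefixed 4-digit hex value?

0xEE0F

s_0 = ciphertext = 0x5FCE
s_1 = InvRound(s_0, k_1) = 0x0F5F
s_2 = InvRound(s_1, k_0) = 0xEE0F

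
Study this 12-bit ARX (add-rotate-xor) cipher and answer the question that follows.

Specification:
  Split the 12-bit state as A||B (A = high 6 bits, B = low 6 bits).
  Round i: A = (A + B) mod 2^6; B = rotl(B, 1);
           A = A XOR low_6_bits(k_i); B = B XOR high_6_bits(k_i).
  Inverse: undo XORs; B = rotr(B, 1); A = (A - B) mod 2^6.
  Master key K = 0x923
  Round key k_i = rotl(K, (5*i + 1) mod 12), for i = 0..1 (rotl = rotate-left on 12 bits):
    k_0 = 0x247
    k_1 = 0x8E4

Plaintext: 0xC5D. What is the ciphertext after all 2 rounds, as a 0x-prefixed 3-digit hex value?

0x604

s_0 = plaintext = 0xC5D
s_1 = Round(s_0, k_0) = 0x273
s_2 = Round(s_1, k_1) = 0x604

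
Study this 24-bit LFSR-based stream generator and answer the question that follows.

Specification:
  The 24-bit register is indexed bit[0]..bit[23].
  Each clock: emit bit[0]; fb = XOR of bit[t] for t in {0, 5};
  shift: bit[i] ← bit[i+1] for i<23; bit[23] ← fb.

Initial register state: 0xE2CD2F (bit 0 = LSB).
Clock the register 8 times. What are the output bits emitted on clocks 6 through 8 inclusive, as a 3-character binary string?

100

reg_0 = 0xE2CD2F
clock 1: out=1, reg = 0x716697
clock 2: out=1, reg = 0xB8B34B
clock 3: out=1, reg = 0xDC59A5
clock 4: out=1, reg = 0x6E2CD2
clock 5: out=0, reg = 0x371669
clock 6: out=1, reg = 0x1B8B34
clock 7: out=0, reg = 0x8DC59A
clock 8: out=0, reg = 0x46E2CD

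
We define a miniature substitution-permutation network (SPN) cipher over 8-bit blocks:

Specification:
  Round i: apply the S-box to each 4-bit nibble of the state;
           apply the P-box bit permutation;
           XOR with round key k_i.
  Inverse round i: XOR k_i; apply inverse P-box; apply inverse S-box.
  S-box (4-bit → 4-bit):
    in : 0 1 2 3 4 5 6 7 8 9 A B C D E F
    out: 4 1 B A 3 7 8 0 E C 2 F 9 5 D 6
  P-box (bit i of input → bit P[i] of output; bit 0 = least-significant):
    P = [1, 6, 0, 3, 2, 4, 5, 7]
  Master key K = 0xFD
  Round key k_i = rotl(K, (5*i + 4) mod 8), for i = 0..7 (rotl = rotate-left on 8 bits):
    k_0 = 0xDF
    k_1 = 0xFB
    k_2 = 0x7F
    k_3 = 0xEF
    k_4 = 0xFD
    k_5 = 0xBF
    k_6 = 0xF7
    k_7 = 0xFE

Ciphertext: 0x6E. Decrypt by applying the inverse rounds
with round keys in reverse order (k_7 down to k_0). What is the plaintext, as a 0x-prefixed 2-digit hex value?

0x7A

s_0 = ciphertext = 0x6E
s_1 = InvRound(s_0, k_7) = 0x37
s_2 = InvRound(s_1, k_6) = 0x6A
s_3 = InvRound(s_2, k_5) = 0x2F
s_4 = InvRound(s_3, k_4) = 0x34
s_5 = InvRound(s_4, k_3) = 0x3B
s_6 = InvRound(s_5, k_2) = 0x1A
s_7 = InvRound(s_6, k_1) = 0x9F
s_8 = InvRound(s_7, k_0) = 0x7A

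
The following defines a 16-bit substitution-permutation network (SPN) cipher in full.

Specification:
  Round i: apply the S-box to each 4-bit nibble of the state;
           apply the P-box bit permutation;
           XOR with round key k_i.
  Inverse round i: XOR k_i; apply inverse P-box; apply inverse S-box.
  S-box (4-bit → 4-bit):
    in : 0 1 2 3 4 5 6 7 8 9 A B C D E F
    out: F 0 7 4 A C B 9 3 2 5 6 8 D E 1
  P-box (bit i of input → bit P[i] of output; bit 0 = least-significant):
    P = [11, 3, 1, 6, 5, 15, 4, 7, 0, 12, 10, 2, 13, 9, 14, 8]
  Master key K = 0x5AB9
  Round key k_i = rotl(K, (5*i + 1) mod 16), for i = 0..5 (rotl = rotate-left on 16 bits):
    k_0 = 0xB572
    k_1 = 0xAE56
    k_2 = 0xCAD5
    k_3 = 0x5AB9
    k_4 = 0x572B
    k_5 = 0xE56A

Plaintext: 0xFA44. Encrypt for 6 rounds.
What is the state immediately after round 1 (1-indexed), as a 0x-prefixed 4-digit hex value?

0x11BB

s_0 = plaintext = 0xFA44
s_1 = Round(s_0, k_0) = 0x11BB
s_2 = Round(s_1, k_1) = 0x2E4C
s_3 = Round(s_2, k_2) = 0x3C11
s_4 = Round(s_3, k_3) = 0x1ABD
s_5 = Round(s_4, k_4) = 0xDB78
s_6 = Round(s_5, k_5) = 0x98C2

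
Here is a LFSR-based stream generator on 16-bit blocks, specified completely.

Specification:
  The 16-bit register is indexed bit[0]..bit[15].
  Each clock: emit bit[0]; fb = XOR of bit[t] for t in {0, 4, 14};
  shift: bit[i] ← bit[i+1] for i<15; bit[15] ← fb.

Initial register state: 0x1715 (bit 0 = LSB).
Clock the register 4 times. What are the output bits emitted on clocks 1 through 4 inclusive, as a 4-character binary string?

1010

reg_0 = 0x1715
clock 1: out=1, reg = 0x0B8A
clock 2: out=0, reg = 0x05C5
clock 3: out=1, reg = 0x82E2
clock 4: out=0, reg = 0x4171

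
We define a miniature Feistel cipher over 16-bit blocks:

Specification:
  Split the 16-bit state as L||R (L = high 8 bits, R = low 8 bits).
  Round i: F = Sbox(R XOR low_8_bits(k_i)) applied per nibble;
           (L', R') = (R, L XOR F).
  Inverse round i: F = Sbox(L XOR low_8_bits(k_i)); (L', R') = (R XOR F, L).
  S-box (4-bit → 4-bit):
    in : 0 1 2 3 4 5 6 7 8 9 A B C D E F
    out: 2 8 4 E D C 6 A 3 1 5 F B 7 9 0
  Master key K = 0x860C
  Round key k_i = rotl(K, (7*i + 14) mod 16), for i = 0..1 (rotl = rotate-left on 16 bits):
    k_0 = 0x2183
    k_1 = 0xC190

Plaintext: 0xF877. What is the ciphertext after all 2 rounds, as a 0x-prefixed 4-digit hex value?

s_0 = plaintext = 0xF877
s_1 = Round(s_0, k_0) = 0x77F5
s_2 = Round(s_1, k_1) = 0xF51B

0xF51B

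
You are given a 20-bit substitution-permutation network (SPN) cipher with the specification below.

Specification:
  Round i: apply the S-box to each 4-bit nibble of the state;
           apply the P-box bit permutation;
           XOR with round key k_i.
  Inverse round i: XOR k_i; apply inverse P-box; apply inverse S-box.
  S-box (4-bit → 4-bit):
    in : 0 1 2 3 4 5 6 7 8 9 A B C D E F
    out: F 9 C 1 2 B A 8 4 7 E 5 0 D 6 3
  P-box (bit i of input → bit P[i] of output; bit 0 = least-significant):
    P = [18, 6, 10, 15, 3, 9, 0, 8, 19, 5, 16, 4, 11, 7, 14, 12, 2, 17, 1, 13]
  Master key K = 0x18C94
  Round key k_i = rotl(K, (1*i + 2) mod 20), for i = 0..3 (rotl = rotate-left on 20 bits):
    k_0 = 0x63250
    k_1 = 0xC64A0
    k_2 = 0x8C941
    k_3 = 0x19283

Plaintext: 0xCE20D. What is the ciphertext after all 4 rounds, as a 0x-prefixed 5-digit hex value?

0x49A74

s_0 = plaintext = 0xCE20D
s_1 = Round(s_0, k_0) = 0x3F5C9
s_2 = Round(s_1, k_1) = 0x06854
s_3 = Round(s_2, k_2) = 0xBFA8F
s_4 = Round(s_3, k_3) = 0x49A74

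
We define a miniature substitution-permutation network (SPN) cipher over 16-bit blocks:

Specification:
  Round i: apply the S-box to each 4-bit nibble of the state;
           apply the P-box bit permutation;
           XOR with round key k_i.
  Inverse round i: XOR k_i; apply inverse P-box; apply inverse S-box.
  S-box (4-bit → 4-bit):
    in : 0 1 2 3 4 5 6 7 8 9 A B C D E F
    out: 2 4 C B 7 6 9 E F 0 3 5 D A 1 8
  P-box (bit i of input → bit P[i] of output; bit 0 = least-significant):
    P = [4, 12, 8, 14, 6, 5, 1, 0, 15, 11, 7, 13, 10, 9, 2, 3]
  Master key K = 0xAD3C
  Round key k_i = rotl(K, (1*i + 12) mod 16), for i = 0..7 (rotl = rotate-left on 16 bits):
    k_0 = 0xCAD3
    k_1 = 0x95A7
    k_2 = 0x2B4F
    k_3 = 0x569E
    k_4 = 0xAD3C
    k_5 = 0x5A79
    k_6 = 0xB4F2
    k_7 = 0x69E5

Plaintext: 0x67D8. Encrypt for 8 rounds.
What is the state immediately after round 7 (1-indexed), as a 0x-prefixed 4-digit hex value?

s_0 = plaintext = 0x67D8
s_1 = Round(s_0, k_0) = 0xB76A
s_2 = Round(s_1, k_1) = 0xA972
s_3 = Round(s_2, k_2) = 0x6C6C
s_4 = Round(s_3, k_3) = 0xB347
s_5 = Round(s_4, k_4) = 0x505A
s_6 = Round(s_5, k_5) = 0x404F
s_7 = Round(s_6, k_6) = 0xFA94
s_8 = Round(s_7, k_7) = 0xF0FD

0xFA94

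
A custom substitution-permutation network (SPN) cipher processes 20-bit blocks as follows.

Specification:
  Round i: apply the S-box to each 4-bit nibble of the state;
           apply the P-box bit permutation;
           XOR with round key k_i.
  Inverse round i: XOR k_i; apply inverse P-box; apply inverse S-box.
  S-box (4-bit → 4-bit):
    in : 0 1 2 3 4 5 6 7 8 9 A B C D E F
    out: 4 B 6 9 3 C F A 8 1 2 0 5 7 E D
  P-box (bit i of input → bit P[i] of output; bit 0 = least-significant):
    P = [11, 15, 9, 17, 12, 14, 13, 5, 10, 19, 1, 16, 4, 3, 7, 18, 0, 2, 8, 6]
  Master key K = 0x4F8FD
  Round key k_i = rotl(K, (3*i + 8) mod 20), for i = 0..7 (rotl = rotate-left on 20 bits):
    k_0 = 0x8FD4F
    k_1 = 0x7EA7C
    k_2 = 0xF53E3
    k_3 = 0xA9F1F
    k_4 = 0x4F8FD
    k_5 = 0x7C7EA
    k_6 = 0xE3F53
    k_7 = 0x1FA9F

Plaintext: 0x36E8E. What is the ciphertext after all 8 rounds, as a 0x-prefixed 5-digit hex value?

0x425F8

s_0 = plaintext = 0x36E8E
s_1 = Round(s_0, k_0) = 0x77FB4
s_2 = Round(s_1, k_1) = 0x26632
s_3 = Round(s_2, k_2) = 0x2C45D
s_4 = Round(s_3, k_3) = 0x230AB
s_5 = Round(s_4, k_4) = 0x0B9EB
s_6 = Round(s_5, k_5) = 0x7A2CA
s_7 = Round(s_6, k_6) = 0x68F1D
s_8 = Round(s_7, k_7) = 0x425F8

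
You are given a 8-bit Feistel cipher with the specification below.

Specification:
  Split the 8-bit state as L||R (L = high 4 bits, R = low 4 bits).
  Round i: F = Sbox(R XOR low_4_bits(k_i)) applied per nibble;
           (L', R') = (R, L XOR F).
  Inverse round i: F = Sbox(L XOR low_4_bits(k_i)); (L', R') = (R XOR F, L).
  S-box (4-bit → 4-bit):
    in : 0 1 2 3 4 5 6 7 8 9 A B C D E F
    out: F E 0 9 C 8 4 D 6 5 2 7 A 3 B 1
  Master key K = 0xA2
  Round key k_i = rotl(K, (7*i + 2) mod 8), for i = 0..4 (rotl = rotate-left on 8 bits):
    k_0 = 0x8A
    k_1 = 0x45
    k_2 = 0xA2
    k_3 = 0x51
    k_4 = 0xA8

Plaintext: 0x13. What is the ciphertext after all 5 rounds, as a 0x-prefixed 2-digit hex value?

s_0 = plaintext = 0x13
s_1 = Round(s_0, k_0) = 0x34
s_2 = Round(s_1, k_1) = 0x4D
s_3 = Round(s_2, k_2) = 0xD5
s_4 = Round(s_3, k_3) = 0x51
s_5 = Round(s_4, k_4) = 0x10

0x10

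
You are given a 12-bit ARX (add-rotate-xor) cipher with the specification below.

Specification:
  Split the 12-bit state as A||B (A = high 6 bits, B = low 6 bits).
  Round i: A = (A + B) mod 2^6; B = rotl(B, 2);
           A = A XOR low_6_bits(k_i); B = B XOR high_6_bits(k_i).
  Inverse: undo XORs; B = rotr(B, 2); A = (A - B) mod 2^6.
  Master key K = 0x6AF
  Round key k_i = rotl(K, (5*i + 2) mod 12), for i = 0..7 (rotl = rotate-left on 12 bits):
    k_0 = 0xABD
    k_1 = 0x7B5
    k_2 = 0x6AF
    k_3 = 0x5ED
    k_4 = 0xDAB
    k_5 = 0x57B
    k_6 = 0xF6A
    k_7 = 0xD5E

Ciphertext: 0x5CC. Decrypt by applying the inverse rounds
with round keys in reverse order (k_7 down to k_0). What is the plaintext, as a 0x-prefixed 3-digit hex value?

s_0 = ciphertext = 0x5CC
s_1 = InvRound(s_0, k_7) = 0xADE
s_2 = InvRound(s_1, k_6) = 0x278
s_3 = InvRound(s_2, k_5) = 0x5DB
s_4 = InvRound(s_3, k_4) = 0x85B
s_5 = InvRound(s_4, k_3) = 0x243
s_6 = InvRound(s_5, k_2) = 0x416
s_7 = InvRound(s_6, k_1) = 0x8C2
s_8 = InvRound(s_7, k_0) = 0x50A

0x50A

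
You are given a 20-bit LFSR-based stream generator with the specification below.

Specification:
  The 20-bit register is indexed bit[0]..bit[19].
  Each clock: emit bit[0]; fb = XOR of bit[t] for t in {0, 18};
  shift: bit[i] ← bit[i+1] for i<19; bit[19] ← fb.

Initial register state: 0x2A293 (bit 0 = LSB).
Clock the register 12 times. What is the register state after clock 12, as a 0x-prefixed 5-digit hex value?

reg_0 = 0x2A293
clock 1: out=1, reg = 0x95149
clock 2: out=1, reg = 0xCA8A4
clock 3: out=0, reg = 0xE5452
clock 4: out=0, reg = 0xF2A29
clock 5: out=1, reg = 0x79514
clock 6: out=0, reg = 0xBCA8A
clock 7: out=0, reg = 0x5E545
clock 8: out=1, reg = 0x2F2A2
clock 9: out=0, reg = 0x17951
clock 10: out=1, reg = 0x8BCA8
clock 11: out=0, reg = 0x45E54
clock 12: out=0, reg = 0xA2F2A

0xA2F2A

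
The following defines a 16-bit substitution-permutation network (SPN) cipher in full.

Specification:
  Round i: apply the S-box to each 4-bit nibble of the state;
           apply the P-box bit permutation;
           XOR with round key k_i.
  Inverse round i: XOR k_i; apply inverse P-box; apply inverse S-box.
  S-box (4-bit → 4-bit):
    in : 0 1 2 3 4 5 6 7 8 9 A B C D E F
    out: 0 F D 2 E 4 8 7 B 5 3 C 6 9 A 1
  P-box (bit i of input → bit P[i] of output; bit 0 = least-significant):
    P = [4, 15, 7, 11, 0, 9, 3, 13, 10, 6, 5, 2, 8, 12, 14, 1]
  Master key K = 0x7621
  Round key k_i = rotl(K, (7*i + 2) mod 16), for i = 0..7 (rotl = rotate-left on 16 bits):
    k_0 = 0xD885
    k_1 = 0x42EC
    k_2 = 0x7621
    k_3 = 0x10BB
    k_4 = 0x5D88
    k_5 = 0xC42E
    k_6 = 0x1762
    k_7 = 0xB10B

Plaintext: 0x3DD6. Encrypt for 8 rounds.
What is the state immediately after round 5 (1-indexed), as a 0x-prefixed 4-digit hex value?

0xA486

s_0 = plaintext = 0x3DD6
s_1 = Round(s_0, k_0) = 0xE480
s_2 = Round(s_1, k_1) = 0x708B
s_3 = Round(s_2, k_2) = 0x0DA0
s_4 = Round(s_3, k_3) = 0x16BE
s_5 = Round(s_4, k_4) = 0xA486
s_6 = Round(s_5, k_5) = 0xFF4B
s_7 = Round(s_6, k_6) = 0x38EA
s_8 = Round(s_7, k_7) = 0x075F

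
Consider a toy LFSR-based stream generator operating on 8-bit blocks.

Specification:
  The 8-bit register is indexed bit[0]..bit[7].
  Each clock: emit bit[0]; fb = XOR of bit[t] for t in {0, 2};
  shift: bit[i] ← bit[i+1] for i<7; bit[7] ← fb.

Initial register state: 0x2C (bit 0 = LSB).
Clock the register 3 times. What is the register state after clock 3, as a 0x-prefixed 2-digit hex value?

0xE5

reg_0 = 0x2C
clock 1: out=0, reg = 0x96
clock 2: out=0, reg = 0xCB
clock 3: out=1, reg = 0xE5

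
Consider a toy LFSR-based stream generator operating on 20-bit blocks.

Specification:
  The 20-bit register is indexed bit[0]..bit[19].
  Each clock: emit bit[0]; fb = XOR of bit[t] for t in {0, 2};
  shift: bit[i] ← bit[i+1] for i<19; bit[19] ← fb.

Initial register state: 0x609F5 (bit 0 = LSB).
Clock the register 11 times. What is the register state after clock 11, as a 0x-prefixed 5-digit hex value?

reg_0 = 0x609F5
clock 1: out=1, reg = 0x304FA
clock 2: out=0, reg = 0x1827D
clock 3: out=1, reg = 0x0C13E
clock 4: out=0, reg = 0x8609F
clock 5: out=1, reg = 0x4304F
clock 6: out=1, reg = 0x21827
clock 7: out=1, reg = 0x10C13
clock 8: out=1, reg = 0x88609
clock 9: out=1, reg = 0xC4304
clock 10: out=0, reg = 0xE2182
clock 11: out=0, reg = 0x710C1

0x710C1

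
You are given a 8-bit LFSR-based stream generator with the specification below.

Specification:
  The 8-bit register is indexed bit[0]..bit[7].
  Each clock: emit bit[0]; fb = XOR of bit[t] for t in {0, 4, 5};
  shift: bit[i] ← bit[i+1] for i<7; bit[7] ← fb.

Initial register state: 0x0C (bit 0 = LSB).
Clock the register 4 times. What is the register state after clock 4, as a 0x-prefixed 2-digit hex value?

reg_0 = 0x0C
clock 1: out=0, reg = 0x06
clock 2: out=0, reg = 0x03
clock 3: out=1, reg = 0x81
clock 4: out=1, reg = 0xC0

0xC0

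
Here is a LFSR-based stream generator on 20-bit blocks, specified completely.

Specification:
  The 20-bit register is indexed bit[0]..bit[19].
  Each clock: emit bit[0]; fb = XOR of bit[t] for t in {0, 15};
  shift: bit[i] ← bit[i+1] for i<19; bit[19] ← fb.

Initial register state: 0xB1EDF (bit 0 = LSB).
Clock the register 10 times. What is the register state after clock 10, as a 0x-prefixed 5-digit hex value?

reg_0 = 0xB1EDF
clock 1: out=1, reg = 0xD8F6F
clock 2: out=1, reg = 0x6C7B7
clock 3: out=1, reg = 0x363DB
clock 4: out=1, reg = 0x9B1ED
clock 5: out=1, reg = 0x4D8F6
clock 6: out=0, reg = 0xA6C7B
clock 7: out=1, reg = 0xD363D
clock 8: out=1, reg = 0xE9B1E
clock 9: out=0, reg = 0xF4D8F
clock 10: out=1, reg = 0xFA6C7

0xFA6C7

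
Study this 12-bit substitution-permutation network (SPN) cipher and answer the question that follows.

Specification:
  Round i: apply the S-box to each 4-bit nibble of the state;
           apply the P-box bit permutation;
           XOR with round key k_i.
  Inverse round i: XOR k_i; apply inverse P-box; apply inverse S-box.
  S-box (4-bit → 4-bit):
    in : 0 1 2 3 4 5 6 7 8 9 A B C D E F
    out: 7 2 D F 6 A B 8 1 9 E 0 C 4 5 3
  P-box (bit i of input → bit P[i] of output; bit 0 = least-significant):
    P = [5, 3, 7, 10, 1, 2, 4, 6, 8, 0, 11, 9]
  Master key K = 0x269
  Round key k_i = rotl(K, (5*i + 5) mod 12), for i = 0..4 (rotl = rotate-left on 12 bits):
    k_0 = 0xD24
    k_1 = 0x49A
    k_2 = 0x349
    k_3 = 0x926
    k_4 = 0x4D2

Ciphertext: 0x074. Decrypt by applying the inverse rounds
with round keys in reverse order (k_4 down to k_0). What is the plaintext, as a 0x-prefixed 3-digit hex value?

s_0 = ciphertext = 0x074
s_1 = InvRound(s_0, k_4) = 0xBF2
s_2 = InvRound(s_1, k_3) = 0x7AD
s_3 = InvRound(s_2, k_2) = 0xB52
s_4 = InvRound(s_3, k_1) = 0x27A
s_5 = InvRound(s_4, k_0) = 0x235

0x235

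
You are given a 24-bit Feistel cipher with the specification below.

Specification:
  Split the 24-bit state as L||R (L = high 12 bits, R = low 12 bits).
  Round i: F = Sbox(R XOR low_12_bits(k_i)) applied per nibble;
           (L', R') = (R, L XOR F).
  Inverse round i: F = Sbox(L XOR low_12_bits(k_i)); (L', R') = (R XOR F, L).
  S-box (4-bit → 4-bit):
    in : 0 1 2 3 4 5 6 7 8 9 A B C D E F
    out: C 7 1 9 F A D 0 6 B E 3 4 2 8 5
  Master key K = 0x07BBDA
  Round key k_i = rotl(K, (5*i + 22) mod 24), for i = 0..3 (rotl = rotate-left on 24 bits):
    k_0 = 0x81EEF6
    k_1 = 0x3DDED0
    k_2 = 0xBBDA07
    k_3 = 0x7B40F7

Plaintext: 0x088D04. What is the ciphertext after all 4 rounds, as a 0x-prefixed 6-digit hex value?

0x99F619

s_0 = plaintext = 0x088D04
s_1 = Round(s_0, k_0) = 0xD049D9
s_2 = Round(s_1, k_1) = 0x9D9DCF
s_3 = Round(s_2, k_2) = 0xDCF99F
s_4 = Round(s_3, k_3) = 0x99F619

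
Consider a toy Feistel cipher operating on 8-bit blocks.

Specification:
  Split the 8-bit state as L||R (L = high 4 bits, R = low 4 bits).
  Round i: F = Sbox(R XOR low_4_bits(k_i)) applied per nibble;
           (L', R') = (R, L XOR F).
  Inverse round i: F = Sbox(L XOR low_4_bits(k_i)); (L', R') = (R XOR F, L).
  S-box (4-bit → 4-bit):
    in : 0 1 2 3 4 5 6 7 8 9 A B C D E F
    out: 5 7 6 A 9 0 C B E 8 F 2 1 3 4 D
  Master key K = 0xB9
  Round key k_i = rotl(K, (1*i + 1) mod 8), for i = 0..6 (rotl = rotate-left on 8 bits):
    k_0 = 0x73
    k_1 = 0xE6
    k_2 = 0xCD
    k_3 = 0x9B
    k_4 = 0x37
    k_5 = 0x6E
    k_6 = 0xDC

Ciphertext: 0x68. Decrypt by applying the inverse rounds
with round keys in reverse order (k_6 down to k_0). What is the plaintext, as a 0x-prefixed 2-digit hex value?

s_0 = ciphertext = 0x68
s_1 = InvRound(s_0, k_6) = 0x76
s_2 = InvRound(s_1, k_5) = 0xE7
s_3 = InvRound(s_2, k_4) = 0xFE
s_4 = InvRound(s_3, k_3) = 0x7F
s_5 = InvRound(s_4, k_2) = 0x07
s_6 = InvRound(s_5, k_1) = 0xB0
s_7 = InvRound(s_6, k_0) = 0xEB

0xEB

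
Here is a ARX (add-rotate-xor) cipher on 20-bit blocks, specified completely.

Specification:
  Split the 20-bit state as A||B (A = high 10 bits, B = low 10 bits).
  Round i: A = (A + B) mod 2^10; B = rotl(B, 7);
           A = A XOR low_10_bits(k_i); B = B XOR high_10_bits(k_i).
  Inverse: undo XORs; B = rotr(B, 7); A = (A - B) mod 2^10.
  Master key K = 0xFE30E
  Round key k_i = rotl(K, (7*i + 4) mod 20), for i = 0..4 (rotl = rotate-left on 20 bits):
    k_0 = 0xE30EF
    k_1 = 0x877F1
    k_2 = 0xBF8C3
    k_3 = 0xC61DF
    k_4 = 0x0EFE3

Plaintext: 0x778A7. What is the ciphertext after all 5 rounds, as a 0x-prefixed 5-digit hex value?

s_0 = plaintext = 0x778A7
s_1 = Round(s_0, k_0) = 0x9A818
s_2 = Round(s_1, k_1) = 0x5CE1E
s_3 = Round(s_2, k_2) = 0xD49BD
s_4 = Round(s_3, k_3) = 0x341AF
s_5 = Round(s_4, k_4) = 0x6738E

0x6738E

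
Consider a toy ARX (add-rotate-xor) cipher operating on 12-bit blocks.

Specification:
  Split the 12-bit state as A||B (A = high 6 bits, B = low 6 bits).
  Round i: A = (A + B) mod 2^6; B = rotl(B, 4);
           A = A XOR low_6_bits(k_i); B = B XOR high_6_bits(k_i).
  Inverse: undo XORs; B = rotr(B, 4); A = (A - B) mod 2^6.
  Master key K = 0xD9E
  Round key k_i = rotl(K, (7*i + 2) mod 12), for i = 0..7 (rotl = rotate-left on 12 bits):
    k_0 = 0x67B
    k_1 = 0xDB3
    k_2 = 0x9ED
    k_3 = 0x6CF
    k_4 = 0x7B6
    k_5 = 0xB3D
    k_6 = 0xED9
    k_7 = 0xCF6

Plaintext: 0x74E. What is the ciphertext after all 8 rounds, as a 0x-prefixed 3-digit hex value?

s_0 = plaintext = 0x74E
s_1 = Round(s_0, k_0) = 0x43A
s_2 = Round(s_1, k_1) = 0xE58
s_3 = Round(s_2, k_2) = 0xF21
s_4 = Round(s_3, k_3) = 0x483
s_5 = Round(s_4, k_4) = 0x8EE
s_6 = Round(s_5, k_5) = 0xB07
s_7 = Round(s_6, k_6) = 0xA8A
s_8 = Round(s_7, k_7) = 0x091

0x091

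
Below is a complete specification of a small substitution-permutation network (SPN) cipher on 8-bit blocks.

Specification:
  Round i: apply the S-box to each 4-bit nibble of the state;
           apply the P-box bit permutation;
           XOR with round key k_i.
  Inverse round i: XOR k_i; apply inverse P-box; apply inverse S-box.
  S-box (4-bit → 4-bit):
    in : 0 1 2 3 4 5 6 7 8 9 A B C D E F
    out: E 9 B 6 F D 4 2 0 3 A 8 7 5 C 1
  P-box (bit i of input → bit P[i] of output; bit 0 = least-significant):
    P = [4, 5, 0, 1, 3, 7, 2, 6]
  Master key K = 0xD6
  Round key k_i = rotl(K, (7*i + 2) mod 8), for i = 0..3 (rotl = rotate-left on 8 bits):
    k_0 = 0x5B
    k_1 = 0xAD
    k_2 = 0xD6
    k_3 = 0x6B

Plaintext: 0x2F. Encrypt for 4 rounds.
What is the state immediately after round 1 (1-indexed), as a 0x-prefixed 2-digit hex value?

0x83

s_0 = plaintext = 0x2F
s_1 = Round(s_0, k_0) = 0x83
s_2 = Round(s_1, k_1) = 0x8C
s_3 = Round(s_2, k_2) = 0xE7
s_4 = Round(s_3, k_3) = 0x0F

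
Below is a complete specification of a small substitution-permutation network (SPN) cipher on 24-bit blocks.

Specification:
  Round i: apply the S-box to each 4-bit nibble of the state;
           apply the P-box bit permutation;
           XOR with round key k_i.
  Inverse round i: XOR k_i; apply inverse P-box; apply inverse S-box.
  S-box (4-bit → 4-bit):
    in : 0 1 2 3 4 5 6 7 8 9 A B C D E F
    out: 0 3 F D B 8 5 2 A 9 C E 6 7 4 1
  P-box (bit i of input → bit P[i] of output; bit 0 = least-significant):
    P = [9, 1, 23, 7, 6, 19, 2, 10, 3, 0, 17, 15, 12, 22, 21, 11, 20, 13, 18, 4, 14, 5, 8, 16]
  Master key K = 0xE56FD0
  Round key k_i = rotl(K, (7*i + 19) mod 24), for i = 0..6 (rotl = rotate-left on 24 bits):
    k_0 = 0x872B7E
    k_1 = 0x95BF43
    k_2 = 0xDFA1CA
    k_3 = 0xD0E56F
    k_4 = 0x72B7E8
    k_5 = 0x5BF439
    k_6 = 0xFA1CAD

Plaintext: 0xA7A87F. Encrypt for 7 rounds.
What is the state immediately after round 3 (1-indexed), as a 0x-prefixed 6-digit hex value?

0x374E33

s_0 = plaintext = 0xA7A87F
s_1 = Round(s_0, k_0) = 0xAE807F
s_2 = Round(s_1, k_1) = 0xD8B443
s_3 = Round(s_2, k_2) = 0x374E33
s_4 = Round(s_3, k_3) = 0x139AAB
s_5 = Round(s_4, k_4) = 0xE46B5E
s_6 = Round(s_5, k_5) = 0xE94128
s_7 = Round(s_6, k_6) = 0xA20172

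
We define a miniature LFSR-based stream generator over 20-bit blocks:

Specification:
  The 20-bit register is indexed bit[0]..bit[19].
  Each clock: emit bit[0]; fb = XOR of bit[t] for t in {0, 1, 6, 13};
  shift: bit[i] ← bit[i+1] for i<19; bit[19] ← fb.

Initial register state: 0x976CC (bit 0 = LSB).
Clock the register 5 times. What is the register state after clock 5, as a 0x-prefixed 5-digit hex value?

reg_0 = 0x976CC
clock 1: out=0, reg = 0x4BB66
clock 2: out=0, reg = 0xA5DB3
clock 3: out=1, reg = 0x52ED9
clock 4: out=1, reg = 0xA976C
clock 5: out=0, reg = 0xD4BB6

0xD4BB6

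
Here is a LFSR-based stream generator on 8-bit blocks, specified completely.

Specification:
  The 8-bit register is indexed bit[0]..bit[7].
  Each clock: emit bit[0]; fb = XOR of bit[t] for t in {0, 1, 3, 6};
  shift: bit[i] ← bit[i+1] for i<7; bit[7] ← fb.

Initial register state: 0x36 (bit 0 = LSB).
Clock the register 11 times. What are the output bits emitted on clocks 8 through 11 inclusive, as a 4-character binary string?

reg_0 = 0x36
clock 1: out=0, reg = 0x9B
clock 2: out=1, reg = 0xCD
clock 3: out=1, reg = 0xE6
clock 4: out=0, reg = 0x73
clock 5: out=1, reg = 0xB9
clock 6: out=1, reg = 0x5C
clock 7: out=0, reg = 0x2E
clock 8: out=0, reg = 0x17
clock 9: out=1, reg = 0x0B
clock 10: out=1, reg = 0x85
clock 11: out=1, reg = 0xC2

0111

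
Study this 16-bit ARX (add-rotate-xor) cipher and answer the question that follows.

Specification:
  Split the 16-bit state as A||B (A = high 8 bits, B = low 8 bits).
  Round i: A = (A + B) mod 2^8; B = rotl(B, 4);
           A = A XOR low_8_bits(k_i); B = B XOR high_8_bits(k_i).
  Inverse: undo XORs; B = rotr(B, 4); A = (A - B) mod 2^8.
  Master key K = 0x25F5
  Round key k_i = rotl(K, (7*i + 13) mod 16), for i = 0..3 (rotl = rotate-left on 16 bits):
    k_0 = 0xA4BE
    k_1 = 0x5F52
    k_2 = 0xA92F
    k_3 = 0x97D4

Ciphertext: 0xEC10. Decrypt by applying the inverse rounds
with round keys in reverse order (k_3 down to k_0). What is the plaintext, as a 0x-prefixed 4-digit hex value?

s_0 = ciphertext = 0xEC10
s_1 = InvRound(s_0, k_3) = 0xC078
s_2 = InvRound(s_1, k_2) = 0xD21D
s_3 = InvRound(s_2, k_1) = 0x5C24
s_4 = InvRound(s_3, k_0) = 0xDA08

0xDA08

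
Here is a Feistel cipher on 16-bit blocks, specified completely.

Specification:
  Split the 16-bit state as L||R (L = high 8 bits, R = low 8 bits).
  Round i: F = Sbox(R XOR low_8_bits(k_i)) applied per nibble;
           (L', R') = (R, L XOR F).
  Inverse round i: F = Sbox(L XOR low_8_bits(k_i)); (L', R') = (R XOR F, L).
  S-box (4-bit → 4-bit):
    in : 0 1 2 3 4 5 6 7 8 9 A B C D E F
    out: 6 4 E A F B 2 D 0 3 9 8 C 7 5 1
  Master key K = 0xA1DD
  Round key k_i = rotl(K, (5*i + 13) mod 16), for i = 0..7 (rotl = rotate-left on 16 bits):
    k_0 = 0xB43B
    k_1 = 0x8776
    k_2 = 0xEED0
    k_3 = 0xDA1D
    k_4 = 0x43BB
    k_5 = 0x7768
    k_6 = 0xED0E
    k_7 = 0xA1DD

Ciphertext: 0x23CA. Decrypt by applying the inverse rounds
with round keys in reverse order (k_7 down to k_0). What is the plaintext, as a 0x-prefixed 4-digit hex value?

0x3DA0

s_0 = ciphertext = 0x23CA
s_1 = InvRound(s_0, k_7) = 0xDF23
s_2 = InvRound(s_1, k_6) = 0x57DF
s_3 = InvRound(s_2, k_5) = 0x7E57
s_4 = InvRound(s_3, k_4) = 0x9C7E
s_5 = InvRound(s_4, k_3) = 0x7A9C
s_6 = InvRound(s_5, k_2) = 0x057A
s_7 = InvRound(s_6, k_1) = 0xA005
s_8 = InvRound(s_7, k_0) = 0x3DA0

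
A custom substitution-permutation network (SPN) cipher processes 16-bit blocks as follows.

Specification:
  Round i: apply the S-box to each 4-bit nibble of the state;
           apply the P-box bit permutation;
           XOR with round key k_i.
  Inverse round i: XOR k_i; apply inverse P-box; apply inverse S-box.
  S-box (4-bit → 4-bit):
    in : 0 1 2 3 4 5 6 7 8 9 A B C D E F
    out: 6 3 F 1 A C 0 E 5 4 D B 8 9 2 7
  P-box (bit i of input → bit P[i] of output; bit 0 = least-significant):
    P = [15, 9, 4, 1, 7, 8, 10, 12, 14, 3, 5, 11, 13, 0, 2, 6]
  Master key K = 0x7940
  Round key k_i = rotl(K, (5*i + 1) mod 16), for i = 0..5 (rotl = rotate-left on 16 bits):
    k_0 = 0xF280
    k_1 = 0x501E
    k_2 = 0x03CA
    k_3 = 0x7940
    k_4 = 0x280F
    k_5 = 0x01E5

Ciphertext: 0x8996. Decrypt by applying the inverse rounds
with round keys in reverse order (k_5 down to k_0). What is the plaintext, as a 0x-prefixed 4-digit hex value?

s_0 = ciphertext = 0x8996
s_1 = InvRound(s_0, k_5) = 0x456A
s_2 = InvRound(s_1, k_4) = 0x2A06
s_3 = InvRound(s_2, k_3) = 0x5344
s_4 = InvRound(s_3, k_2) = 0x91DC
s_5 = InvRound(s_4, k_1) = 0xC31D
s_6 = InvRound(s_5, k_0) = 0xFEB9

0xFEB9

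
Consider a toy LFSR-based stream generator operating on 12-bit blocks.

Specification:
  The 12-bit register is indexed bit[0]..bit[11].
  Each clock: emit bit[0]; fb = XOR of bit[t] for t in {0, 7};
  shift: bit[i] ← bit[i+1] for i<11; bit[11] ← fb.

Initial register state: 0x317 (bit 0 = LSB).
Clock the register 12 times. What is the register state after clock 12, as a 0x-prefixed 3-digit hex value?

reg_0 = 0x317
clock 1: out=1, reg = 0x98B
clock 2: out=1, reg = 0x4C5
clock 3: out=1, reg = 0x262
clock 4: out=0, reg = 0x131
clock 5: out=1, reg = 0x898
clock 6: out=0, reg = 0xC4C
clock 7: out=0, reg = 0x626
clock 8: out=0, reg = 0x313
clock 9: out=1, reg = 0x989
clock 10: out=1, reg = 0x4C4
clock 11: out=0, reg = 0xA62
clock 12: out=0, reg = 0x531

0x531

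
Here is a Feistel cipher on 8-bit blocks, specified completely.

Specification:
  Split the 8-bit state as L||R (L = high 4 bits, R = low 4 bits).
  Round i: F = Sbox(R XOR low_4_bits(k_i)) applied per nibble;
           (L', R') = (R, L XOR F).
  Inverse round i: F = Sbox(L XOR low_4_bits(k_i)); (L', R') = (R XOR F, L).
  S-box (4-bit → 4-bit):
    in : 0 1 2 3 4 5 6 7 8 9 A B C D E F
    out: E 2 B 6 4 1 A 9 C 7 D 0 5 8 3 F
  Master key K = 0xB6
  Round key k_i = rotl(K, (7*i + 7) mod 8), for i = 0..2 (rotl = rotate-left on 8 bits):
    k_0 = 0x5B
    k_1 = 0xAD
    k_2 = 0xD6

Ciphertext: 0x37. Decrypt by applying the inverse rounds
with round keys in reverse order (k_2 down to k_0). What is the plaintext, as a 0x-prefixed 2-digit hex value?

s_0 = ciphertext = 0x37
s_1 = InvRound(s_0, k_2) = 0x63
s_2 = InvRound(s_1, k_1) = 0x36
s_3 = InvRound(s_2, k_0) = 0xA3

0xA3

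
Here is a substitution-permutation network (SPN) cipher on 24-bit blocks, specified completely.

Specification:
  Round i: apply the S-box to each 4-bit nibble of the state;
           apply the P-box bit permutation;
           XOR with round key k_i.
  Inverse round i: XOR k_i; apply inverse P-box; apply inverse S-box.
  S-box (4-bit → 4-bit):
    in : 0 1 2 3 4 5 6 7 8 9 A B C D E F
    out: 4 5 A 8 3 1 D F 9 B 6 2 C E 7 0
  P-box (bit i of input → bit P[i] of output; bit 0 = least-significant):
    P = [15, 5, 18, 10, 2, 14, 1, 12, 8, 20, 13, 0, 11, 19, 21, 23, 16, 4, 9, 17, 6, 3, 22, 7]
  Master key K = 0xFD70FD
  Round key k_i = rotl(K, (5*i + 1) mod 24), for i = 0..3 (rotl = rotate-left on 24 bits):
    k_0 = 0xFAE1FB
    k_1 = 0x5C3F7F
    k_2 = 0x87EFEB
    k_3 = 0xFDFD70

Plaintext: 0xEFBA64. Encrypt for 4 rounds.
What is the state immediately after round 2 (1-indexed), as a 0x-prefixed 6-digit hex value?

s_0 = plaintext = 0xEFBA64
s_1 = Round(s_0, k_0) = 0xA25195
s_2 = Round(s_1, k_1) = 0x1EC663
s_3 = Round(s_2, k_2) = 0x66D8BC
s_4 = Round(s_3, k_3) = 0x12BAB1

0x1EC663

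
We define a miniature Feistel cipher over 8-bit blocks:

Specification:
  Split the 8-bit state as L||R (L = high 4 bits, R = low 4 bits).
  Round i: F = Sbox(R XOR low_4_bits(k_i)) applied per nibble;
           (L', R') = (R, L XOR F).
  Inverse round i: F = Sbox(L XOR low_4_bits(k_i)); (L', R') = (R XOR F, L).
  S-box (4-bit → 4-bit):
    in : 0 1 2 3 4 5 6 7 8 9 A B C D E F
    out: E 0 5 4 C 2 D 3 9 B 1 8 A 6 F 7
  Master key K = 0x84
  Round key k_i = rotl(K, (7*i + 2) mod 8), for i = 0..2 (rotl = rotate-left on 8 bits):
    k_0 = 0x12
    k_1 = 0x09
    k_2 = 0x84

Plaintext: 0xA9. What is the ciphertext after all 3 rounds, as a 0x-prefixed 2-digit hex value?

0x10

s_0 = plaintext = 0xA9
s_1 = Round(s_0, k_0) = 0x92
s_2 = Round(s_1, k_1) = 0x21
s_3 = Round(s_2, k_2) = 0x10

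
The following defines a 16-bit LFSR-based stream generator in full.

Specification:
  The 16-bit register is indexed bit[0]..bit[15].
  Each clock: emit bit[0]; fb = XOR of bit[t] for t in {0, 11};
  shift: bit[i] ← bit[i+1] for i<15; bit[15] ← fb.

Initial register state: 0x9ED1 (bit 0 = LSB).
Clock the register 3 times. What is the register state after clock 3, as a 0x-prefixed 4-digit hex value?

reg_0 = 0x9ED1
clock 1: out=1, reg = 0x4F68
clock 2: out=0, reg = 0xA7B4
clock 3: out=0, reg = 0x53DA

0x53DA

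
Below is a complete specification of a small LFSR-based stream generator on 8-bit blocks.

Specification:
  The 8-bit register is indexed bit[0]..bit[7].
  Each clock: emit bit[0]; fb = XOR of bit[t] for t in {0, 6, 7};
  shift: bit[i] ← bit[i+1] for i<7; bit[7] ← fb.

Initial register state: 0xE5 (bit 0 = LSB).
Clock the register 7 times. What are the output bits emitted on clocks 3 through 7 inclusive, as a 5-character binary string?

reg_0 = 0xE5
clock 1: out=1, reg = 0xF2
clock 2: out=0, reg = 0x79
clock 3: out=1, reg = 0x3C
clock 4: out=0, reg = 0x1E
clock 5: out=0, reg = 0x0F
clock 6: out=1, reg = 0x87
clock 7: out=1, reg = 0x43

10011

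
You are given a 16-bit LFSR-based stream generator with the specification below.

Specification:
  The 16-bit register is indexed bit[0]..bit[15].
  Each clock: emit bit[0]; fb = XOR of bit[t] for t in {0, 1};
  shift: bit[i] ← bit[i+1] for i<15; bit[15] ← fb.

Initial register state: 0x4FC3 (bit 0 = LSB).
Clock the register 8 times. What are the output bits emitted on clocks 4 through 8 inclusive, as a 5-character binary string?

reg_0 = 0x4FC3
clock 1: out=1, reg = 0x27E1
clock 2: out=1, reg = 0x93F0
clock 3: out=0, reg = 0x49F8
clock 4: out=0, reg = 0x24FC
clock 5: out=0, reg = 0x127E
clock 6: out=0, reg = 0x893F
clock 7: out=1, reg = 0x449F
clock 8: out=1, reg = 0x224F

00011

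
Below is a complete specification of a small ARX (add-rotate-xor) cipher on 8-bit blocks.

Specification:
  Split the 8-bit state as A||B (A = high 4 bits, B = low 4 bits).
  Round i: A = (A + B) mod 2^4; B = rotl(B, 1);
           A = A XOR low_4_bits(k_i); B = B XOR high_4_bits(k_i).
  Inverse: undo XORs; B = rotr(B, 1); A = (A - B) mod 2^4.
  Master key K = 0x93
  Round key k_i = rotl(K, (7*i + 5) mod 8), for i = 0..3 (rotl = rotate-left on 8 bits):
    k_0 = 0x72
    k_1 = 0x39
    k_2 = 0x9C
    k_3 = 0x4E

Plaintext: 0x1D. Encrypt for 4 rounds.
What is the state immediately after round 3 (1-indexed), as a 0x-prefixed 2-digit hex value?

0x7C

s_0 = plaintext = 0x1D
s_1 = Round(s_0, k_0) = 0xCC
s_2 = Round(s_1, k_1) = 0x1A
s_3 = Round(s_2, k_2) = 0x7C
s_4 = Round(s_3, k_3) = 0xDD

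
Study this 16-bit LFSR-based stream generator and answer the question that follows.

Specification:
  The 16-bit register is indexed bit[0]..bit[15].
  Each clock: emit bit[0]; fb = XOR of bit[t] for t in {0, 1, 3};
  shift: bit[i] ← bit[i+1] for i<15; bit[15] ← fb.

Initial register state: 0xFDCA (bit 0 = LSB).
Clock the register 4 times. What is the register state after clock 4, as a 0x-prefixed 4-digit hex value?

0x6FDC

reg_0 = 0xFDCA
clock 1: out=0, reg = 0x7EE5
clock 2: out=1, reg = 0xBF72
clock 3: out=0, reg = 0xDFB9
clock 4: out=1, reg = 0x6FDC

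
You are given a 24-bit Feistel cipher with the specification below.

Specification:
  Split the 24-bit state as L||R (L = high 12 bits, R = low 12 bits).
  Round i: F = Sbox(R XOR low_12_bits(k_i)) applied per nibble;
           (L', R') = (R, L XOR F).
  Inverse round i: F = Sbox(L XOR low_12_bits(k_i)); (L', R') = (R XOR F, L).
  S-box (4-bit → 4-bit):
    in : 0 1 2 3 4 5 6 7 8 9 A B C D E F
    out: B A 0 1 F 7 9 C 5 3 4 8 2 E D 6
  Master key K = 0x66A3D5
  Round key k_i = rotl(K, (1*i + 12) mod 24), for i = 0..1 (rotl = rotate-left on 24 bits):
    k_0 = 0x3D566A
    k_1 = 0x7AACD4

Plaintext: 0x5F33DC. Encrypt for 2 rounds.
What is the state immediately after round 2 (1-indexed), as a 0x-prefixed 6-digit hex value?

s_0 = plaintext = 0x5F33DC
s_1 = Round(s_0, k_0) = 0x3DC27A
s_2 = Round(s_1, k_1) = 0x27AE91

0x27AE91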